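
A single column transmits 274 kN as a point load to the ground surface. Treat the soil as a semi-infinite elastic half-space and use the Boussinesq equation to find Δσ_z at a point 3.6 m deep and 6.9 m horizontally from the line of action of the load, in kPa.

Δσ_z ≈ 0.214 kPa

Boussinesq vertical stress below a point load on an elastic half-space:
Δσ_z = 3P/(2πz²) · [1 + (r/z)²]^(−5/2)
r/z = 6.9/3.6 = 1.9167; [1+(r/z)²]^(−5/2) = 0.021177.
Δσ_z = 3×274/(2π×3.6²) × 0.021177 = 10.095 × 0.021177 = 0.2138 kPa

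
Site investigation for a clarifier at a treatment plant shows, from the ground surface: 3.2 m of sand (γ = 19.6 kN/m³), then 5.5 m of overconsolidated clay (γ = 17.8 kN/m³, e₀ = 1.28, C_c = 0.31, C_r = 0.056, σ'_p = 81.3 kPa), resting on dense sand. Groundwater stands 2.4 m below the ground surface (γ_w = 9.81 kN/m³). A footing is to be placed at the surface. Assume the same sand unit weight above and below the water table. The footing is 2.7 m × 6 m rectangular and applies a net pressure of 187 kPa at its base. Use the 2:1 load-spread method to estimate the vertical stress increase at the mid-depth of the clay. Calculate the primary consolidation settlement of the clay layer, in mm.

S_c ≈ 89.9 mm

Mid-depth of clay below the ground surface: z = 3.2 + 5.5/2 = 5.95 m.
Total vertical stress at mid-clay: σ_v = 19.6×3.2 + 17.8×2.75 = 111.67 kPa.
Pore pressure: u = 9.81×(5.95 − 2.4) = 34.825 kPa.
Initial effective stress: σ'_0 = σ_v − u = 111.67 − 34.825 = 76.845 kPa.
Stress increase at mid-clay by the 2:1 spreading method:
Δσ = qBL/((B+z)(L+z)) = 187×2.7×6/((2.7+5.95)(6+5.95)) = 29.307 kPa
Final effective stress: σ'_f = 76.845 + 29.307 = 106.15 kPa.
σ'_f = 106.15 > σ'_p = 81.3 kPa, so the stress path crosses the preconsolidation pressure — recompression up to σ'_p, then virgin compression beyond:
S_c = H/(1+e₀)·[C_r·log₁₀(σ'_p/σ'_0) + C_c·log₁₀(σ'_f/σ'_p)]
    = 5.5/2.28 × [0.056×log₁₀(81.3/76.845) + 0.31×log₁₀(106.15/81.3)]
    = 2.4123 × [0.0013706 + 0.035907] = 0.08992 m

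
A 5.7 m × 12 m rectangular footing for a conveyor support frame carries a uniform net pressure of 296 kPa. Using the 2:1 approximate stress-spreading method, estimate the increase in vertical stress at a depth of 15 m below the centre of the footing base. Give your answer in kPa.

By the 2:1 method the load spreads at 1 horizontal : 2 vertical, so at depth z the loaded area has grown by z in each plan dimension:
Δσ = qBL/((B+z)(L+z)) = 296×5.7×12/((5.7+15)(12+15)) = 36.225 kPa

Δσ_z ≈ 36.2 kPa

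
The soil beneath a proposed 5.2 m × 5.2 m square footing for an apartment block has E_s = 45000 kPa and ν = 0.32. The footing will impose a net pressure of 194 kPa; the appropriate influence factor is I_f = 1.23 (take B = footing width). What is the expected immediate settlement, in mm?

S_e ≈ 24.8 mm

Immediate (elastic) settlement: S_e = q·B·(1−ν²)/E_s · I_f.
S_e = 194 × 5.2 × (1 − 0.32²) / 45000 × 1.23
    = 194 × 5.2 × 0.8976 / 45000 × 1.23
    = 0.02475 m = 24.75 mm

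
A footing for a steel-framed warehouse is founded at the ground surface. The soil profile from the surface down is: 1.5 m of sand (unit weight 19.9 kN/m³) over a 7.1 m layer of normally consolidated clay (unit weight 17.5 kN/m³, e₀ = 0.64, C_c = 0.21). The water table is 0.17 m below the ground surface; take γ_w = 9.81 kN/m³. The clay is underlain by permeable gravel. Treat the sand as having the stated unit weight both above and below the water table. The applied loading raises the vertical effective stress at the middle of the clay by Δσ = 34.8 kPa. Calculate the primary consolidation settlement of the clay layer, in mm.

S_c ≈ 230 mm

Mid-depth of clay below the ground surface: z = 1.5 + 7.1/2 = 5.05 m.
Total vertical stress at mid-clay: σ_v = 19.9×1.5 + 17.5×3.55 = 91.975 kPa.
Pore pressure: u = 9.81×(5.05 − 0.17) = 47.873 kPa.
Initial effective stress: σ'_0 = σ_v − u = 91.975 − 47.873 = 44.102 kPa.
Final effective stress: σ'_f = σ'_0 + Δσ = 44.102 + 34.8 = 78.902 kPa.
Normally consolidated clay, so the full stress increment lies on the virgin compression line:
S_c = C_c·H/(1+e₀)·log₁₀(σ'_f/σ'_0) = 0.21×7.1/(1+0.64)×log₁₀(78.902/44.102)
    = 0.90915 × 0.25263 = 0.2297 m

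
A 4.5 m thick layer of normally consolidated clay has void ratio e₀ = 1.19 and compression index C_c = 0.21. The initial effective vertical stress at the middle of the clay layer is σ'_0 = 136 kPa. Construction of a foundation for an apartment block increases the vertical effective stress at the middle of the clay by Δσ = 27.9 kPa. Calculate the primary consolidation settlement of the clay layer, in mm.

S_c ≈ 35 mm

Final effective stress: σ'_f = σ'_0 + Δσ = 136 + 27.9 = 163.9 kPa.
Normally consolidated clay, so the full stress increment lies on the virgin compression line:
S_c = C_c·H/(1+e₀)·log₁₀(σ'_f/σ'_0) = 0.21×4.5/(1+1.19)×log₁₀(163.9/136)
    = 0.43151 × 0.08104 = 0.03497 m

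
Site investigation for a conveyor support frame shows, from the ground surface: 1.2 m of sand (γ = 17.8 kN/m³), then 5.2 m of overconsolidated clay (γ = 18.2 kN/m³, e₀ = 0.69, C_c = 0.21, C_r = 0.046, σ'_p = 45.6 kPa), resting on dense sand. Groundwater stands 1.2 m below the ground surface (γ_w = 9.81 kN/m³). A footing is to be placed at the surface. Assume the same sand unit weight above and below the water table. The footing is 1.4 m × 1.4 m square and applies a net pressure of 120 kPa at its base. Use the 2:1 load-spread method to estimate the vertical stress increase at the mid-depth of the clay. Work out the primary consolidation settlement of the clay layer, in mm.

Mid-depth of clay below the ground surface: z = 1.2 + 5.2/2 = 3.8 m.
Total vertical stress at mid-clay: σ_v = 17.8×1.2 + 18.2×2.6 = 68.68 kPa.
Pore pressure: u = 9.81×(3.8 − 1.2) = 25.506 kPa.
Initial effective stress: σ'_0 = σ_v − u = 68.68 − 25.506 = 43.174 kPa.
Stress increase at mid-clay by the 2:1 spreading method:
Δσ = qBL/((B+z)(L+z)) = 120×1.4×1.4/((1.4+3.8)(1.4+3.8)) = 8.6982 kPa
Final effective stress: σ'_f = 43.174 + 8.6982 = 51.872 kPa.
σ'_f = 51.872 > σ'_p = 45.6 kPa, so the stress path crosses the preconsolidation pressure — recompression up to σ'_p, then virgin compression beyond:
S_c = H/(1+e₀)·[C_r·log₁₀(σ'_p/σ'_0) + C_c·log₁₀(σ'_f/σ'_p)]
    = 5.2/1.69 × [0.046×log₁₀(45.6/43.174) + 0.21×log₁₀(51.872/45.6)]
    = 3.0769 × [0.0010922 + 0.011753] = 0.03952 m

S_c ≈ 39.5 mm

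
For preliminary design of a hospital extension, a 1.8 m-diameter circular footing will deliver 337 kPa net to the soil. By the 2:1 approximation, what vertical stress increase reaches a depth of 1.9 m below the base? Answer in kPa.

Δσ_z ≈ 79.8 kPa

By the 2:1 method the load spreads at 1 horizontal : 2 vertical, so at depth z the loaded area has grown by z in each plan dimension:
Δσ ≈ qD²/(D+z)² = 337×1.8²/(1.8+1.9)² = 79.757 kPa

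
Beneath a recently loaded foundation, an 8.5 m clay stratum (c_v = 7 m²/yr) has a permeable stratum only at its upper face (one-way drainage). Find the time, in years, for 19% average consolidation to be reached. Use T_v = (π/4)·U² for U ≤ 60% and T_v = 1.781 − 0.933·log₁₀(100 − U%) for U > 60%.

Drainage path length: H_d = H = 8.5 m (single drainage).
U ≤ 60%: T_v = (π/4)·U² = (π/4)×0.19² = 0.028353.
t = T_v·H_d²/c_v = 0.028353×8.5²/7 = 0.2926 years.

t ≈ 0.293 years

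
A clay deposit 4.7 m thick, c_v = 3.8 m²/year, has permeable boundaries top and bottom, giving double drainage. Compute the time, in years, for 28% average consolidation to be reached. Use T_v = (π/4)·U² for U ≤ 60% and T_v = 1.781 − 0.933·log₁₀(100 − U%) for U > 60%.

Drainage path length: H_d = H/2 = 2.35 m (double drainage).
U ≤ 60%: T_v = (π/4)·U² = (π/4)×0.28² = 0.061575.
t = T_v·H_d²/c_v = 0.061575×2.35²/3.8 = 0.08949 years.

t ≈ 0.0895 years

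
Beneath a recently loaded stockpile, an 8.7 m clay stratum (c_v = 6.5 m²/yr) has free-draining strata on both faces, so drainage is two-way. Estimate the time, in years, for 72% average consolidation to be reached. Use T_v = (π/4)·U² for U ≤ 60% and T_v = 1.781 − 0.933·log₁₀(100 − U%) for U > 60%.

t ≈ 1.25 years

Drainage path length: H_d = H/2 = 4.35 m (double drainage).
U > 60%: T_v = 1.781 − 0.933·log₁₀(100 − 72) = 0.4308.
t = T_v·H_d²/c_v = 0.4308×4.35²/6.5 = 1.254 years.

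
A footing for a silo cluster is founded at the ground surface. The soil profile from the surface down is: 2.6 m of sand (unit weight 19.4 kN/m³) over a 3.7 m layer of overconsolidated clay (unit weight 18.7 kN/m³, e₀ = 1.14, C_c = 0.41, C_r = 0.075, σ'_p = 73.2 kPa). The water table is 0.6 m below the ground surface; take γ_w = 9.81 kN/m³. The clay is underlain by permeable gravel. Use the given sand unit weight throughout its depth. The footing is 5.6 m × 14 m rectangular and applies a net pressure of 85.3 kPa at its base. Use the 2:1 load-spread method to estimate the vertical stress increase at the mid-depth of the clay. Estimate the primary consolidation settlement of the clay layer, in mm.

S_c ≈ 64.5 mm

Mid-depth of clay below the ground surface: z = 2.6 + 3.7/2 = 4.45 m.
Total vertical stress at mid-clay: σ_v = 19.4×2.6 + 18.7×1.85 = 85.035 kPa.
Pore pressure: u = 9.81×(4.45 − 0.6) = 37.769 kPa.
Initial effective stress: σ'_0 = σ_v − u = 85.035 − 37.769 = 47.266 kPa.
Stress increase at mid-clay by the 2:1 spreading method:
Δσ = qBL/((B+z)(L+z)) = 85.3×5.6×14/((5.6+4.45)(14+4.45)) = 36.066 kPa
Final effective stress: σ'_f = 47.266 + 36.066 = 83.332 kPa.
σ'_f = 83.332 > σ'_p = 73.2 kPa, so the stress path crosses the preconsolidation pressure — recompression up to σ'_p, then virgin compression beyond:
S_c = H/(1+e₀)·[C_r·log₁₀(σ'_p/σ'_0) + C_c·log₁₀(σ'_f/σ'_p)]
    = 3.7/2.14 × [0.075×log₁₀(73.2/47.266) + 0.41×log₁₀(83.332/73.2)]
    = 1.729 × [0.014247 + 0.023083] = 0.06454 m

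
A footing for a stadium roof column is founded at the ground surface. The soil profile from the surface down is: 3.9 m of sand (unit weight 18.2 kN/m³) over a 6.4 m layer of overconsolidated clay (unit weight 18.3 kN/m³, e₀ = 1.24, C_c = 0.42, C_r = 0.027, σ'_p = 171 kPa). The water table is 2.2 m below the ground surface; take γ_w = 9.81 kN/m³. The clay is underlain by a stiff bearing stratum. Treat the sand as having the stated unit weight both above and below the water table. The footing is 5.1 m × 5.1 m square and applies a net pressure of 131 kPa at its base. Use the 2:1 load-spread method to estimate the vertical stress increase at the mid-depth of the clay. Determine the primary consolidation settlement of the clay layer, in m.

Mid-depth of clay below the ground surface: z = 3.9 + 6.4/2 = 7.1 m.
Total vertical stress at mid-clay: σ_v = 18.2×3.9 + 18.3×3.2 = 129.54 kPa.
Pore pressure: u = 9.81×(7.1 − 2.2) = 48.069 kPa.
Initial effective stress: σ'_0 = σ_v − u = 129.54 − 48.069 = 81.471 kPa.
Stress increase at mid-clay by the 2:1 spreading method:
Δσ = qBL/((B+z)(L+z)) = 131×5.1×5.1/((5.1+7.1)(5.1+7.1)) = 22.892 kPa
Final effective stress: σ'_f = 81.471 + 22.892 = 104.36 kPa.
σ'_f = 104.36 ≤ σ'_p = 171 kPa, so the clay remains overconsolidated and only the recompression index applies:
S_c = C_r·H/(1+e₀)·log₁₀(σ'_f/σ'_0) = 0.027×6.4/2.24×log₁₀(104.36/81.471)
    = 0.077142 × 0.10753 = 0.008295 m

S_c ≈ 0.0083 m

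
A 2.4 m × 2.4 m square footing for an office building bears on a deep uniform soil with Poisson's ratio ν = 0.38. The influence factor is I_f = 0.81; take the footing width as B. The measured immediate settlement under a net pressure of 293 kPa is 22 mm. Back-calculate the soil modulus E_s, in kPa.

S_e = q·B·(1−ν²)/E_s · I_f  ⇒  E_s = q·B·(1−ν²)·I_f / S_e.
E_s = 293 × 2.4 × 0.8556 × 0.81 / 0.022 = 22150 kPa

E_s ≈ 22200 kPa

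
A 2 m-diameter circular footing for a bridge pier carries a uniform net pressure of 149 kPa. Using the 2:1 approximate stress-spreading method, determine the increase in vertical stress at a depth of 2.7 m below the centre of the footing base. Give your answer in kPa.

Δσ_z ≈ 27 kPa

By the 2:1 method the load spreads at 1 horizontal : 2 vertical, so at depth z the loaded area has grown by z in each plan dimension:
Δσ ≈ qD²/(D+z)² = 149×2²/(2+2.7)² = 26.981 kPa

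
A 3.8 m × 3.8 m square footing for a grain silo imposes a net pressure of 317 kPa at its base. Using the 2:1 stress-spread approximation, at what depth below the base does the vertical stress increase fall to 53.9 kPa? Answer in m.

z ≈ 5.42 m

2:1 spreading — at depth z the loaded area has grown by z in each plan dimension:
qB²/(B+z)² = Δσ_z ⇒ z = B(√(q/Δσ_z) − 1) = 3.8×(√(317/53.9) − 1) = 5.415 m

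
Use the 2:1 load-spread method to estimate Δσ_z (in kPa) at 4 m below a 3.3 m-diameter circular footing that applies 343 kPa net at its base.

By the 2:1 method the load spreads at 1 horizontal : 2 vertical, so at depth z the loaded area has grown by z in each plan dimension:
Δσ ≈ qD²/(D+z)² = 343×3.3²/(3.3+4)² = 70.093 kPa

Δσ_z ≈ 70.1 kPa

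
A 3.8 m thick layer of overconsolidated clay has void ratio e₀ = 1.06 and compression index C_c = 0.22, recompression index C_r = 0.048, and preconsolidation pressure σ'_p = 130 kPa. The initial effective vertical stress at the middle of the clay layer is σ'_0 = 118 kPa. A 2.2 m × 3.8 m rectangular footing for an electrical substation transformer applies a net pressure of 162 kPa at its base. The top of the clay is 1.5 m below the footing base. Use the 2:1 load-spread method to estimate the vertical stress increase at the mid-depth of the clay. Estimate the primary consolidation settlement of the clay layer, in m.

S_c ≈ 0.0308 m

Mid-depth of clay below the footing base: z = 1.5 + 3.8/2 = 3.4 m.
Stress increase at mid-clay by the 2:1 spreading method:
Δσ = qBL/((B+z)(L+z)) = 162×2.2×3.8/((2.2+3.4)(3.8+3.4)) = 33.589 kPa
Final effective stress: σ'_f = 118 + 33.589 = 151.59 kPa.
σ'_f = 151.59 > σ'_p = 130 kPa, so the stress path crosses the preconsolidation pressure — recompression up to σ'_p, then virgin compression beyond:
S_c = H/(1+e₀)·[C_r·log₁₀(σ'_p/σ'_0) + C_c·log₁₀(σ'_f/σ'_p)]
    = 3.8/2.06 × [0.048×log₁₀(130/118) + 0.22×log₁₀(151.59/130)]
    = 1.8447 × [0.0020189 + 0.01468] = 0.0308 m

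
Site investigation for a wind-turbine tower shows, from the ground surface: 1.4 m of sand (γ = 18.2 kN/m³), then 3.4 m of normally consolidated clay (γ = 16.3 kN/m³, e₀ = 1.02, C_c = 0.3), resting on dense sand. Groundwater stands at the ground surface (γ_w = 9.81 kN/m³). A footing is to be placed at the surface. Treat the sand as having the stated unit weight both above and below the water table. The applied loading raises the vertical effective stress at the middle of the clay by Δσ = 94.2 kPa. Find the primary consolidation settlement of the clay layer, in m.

Mid-depth of clay below the ground surface: z = 1.4 + 3.4/2 = 3.1 m.
Total vertical stress at mid-clay: σ_v = 18.2×1.4 + 16.3×1.7 = 53.19 kPa.
Pore pressure: u = 9.81×(3.1 − 0) = 30.411 kPa.
Initial effective stress: σ'_0 = σ_v − u = 53.19 − 30.411 = 22.779 kPa.
Final effective stress: σ'_f = σ'_0 + Δσ = 22.779 + 94.2 = 116.98 kPa.
Normally consolidated clay, so the full stress increment lies on the virgin compression line:
S_c = C_c·H/(1+e₀)·log₁₀(σ'_f/σ'_0) = 0.3×3.4/(1+1.02)×log₁₀(116.98/22.779)
    = 0.50495 × 0.71058 = 0.3588 m

S_c ≈ 0.359 m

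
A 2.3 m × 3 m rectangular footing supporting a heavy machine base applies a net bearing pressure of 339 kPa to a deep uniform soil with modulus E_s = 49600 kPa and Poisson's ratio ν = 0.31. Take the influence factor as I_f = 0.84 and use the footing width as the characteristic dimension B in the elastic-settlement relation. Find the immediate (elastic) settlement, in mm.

Immediate (elastic) settlement: S_e = q·B·(1−ν²)/E_s · I_f.
S_e = 339 × 2.3 × (1 − 0.31²) / 49600 × 0.84
    = 339 × 2.3 × 0.9039 / 49600 × 0.84
    = 0.01194 m = 11.94 mm

S_e ≈ 11.9 mm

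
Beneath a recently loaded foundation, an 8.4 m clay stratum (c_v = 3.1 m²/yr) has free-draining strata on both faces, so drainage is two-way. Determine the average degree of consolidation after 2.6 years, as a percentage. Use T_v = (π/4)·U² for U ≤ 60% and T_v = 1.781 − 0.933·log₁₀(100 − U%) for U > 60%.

U ≈ 73.7 %

Drainage path length: H_d = H/2 = 4.2 m (double drainage).
T_v = c_v·t/H_d² = 3.1×2.6/4.2² = 0.45692.
T_v = 0.45692 corresponds to the U > 60% branch:
U = 1 − 10^((1.781 − T_v)/0.933)/100 = 0.7375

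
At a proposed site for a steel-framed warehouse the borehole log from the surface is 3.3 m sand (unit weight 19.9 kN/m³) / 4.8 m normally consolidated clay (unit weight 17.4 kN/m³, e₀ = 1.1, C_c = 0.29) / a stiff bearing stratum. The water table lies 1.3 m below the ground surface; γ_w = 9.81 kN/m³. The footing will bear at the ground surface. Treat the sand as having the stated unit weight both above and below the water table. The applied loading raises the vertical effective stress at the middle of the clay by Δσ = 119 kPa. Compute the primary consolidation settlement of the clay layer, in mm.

S_c ≈ 302 mm

Mid-depth of clay below the ground surface: z = 3.3 + 4.8/2 = 5.7 m.
Total vertical stress at mid-clay: σ_v = 19.9×3.3 + 17.4×2.4 = 107.43 kPa.
Pore pressure: u = 9.81×(5.7 − 1.3) = 43.164 kPa.
Initial effective stress: σ'_0 = σ_v − u = 107.43 − 43.164 = 64.266 kPa.
Final effective stress: σ'_f = σ'_0 + Δσ = 64.266 + 119 = 183.27 kPa.
Normally consolidated clay, so the full stress increment lies on the virgin compression line:
S_c = C_c·H/(1+e₀)·log₁₀(σ'_f/σ'_0) = 0.29×4.8/(1+1.1)×log₁₀(183.27/64.266)
    = 0.66286 × 0.45511 = 0.3017 m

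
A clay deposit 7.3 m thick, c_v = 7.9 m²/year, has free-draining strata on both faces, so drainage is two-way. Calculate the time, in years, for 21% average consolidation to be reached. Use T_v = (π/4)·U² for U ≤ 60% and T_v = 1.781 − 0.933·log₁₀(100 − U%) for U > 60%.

t ≈ 0.0584 years

Drainage path length: H_d = H/2 = 3.65 m (double drainage).
U ≤ 60%: T_v = (π/4)·U² = (π/4)×0.21² = 0.034636.
t = T_v·H_d²/c_v = 0.034636×3.65²/7.9 = 0.05841 years.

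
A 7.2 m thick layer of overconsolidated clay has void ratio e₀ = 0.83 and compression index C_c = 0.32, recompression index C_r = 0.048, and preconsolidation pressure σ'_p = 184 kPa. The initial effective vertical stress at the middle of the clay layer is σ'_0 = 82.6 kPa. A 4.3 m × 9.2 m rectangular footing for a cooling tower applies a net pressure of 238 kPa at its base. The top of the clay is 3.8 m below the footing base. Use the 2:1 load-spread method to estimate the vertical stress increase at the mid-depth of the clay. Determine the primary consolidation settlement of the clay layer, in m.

Mid-depth of clay below the footing base: z = 3.8 + 7.2/2 = 7.4 m.
Stress increase at mid-clay by the 2:1 spreading method:
Δσ = qBL/((B+z)(L+z)) = 238×4.3×9.2/((4.3+7.4)(9.2+7.4)) = 48.477 kPa
Final effective stress: σ'_f = 82.6 + 48.477 = 131.08 kPa.
σ'_f = 131.08 ≤ σ'_p = 184 kPa, so the clay remains overconsolidated and only the recompression index applies:
S_c = C_r·H/(1+e₀)·log₁₀(σ'_f/σ'_0) = 0.048×7.2/1.83×log₁₀(131.08/82.6)
    = 0.18885 × 0.20056 = 0.03788 m

S_c ≈ 0.0379 m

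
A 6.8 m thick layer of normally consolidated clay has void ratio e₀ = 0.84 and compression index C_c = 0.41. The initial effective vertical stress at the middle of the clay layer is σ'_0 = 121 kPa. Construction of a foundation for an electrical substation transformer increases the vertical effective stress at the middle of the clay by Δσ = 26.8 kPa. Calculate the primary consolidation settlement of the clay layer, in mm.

Final effective stress: σ'_f = σ'_0 + Δσ = 121 + 26.8 = 147.8 kPa.
Normally consolidated clay, so the full stress increment lies on the virgin compression line:
S_c = C_c·H/(1+e₀)·log₁₀(σ'_f/σ'_0) = 0.41×6.8/(1+0.84)×log₁₀(147.8/121)
    = 1.5152 × 0.086889 = 0.1317 m

S_c ≈ 132 mm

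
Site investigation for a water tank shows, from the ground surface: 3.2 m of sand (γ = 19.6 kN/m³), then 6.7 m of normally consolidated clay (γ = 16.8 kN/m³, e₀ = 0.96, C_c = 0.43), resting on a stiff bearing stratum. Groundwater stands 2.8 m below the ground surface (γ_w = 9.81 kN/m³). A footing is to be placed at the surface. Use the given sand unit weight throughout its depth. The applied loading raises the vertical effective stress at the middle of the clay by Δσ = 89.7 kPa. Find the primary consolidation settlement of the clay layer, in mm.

S_c ≈ 471 mm

Mid-depth of clay below the ground surface: z = 3.2 + 6.7/2 = 6.55 m.
Total vertical stress at mid-clay: σ_v = 19.6×3.2 + 16.8×3.35 = 119 kPa.
Pore pressure: u = 9.81×(6.55 − 2.8) = 36.788 kPa.
Initial effective stress: σ'_0 = σ_v − u = 119 − 36.788 = 82.212 kPa.
Final effective stress: σ'_f = σ'_0 + Δσ = 82.212 + 89.7 = 171.91 kPa.
Normally consolidated clay, so the full stress increment lies on the virgin compression line:
S_c = C_c·H/(1+e₀)·log₁₀(σ'_f/σ'_0) = 0.43×6.7/(1+0.96)×log₁₀(171.91/82.212)
    = 1.4699 × 0.32037 = 0.4709 m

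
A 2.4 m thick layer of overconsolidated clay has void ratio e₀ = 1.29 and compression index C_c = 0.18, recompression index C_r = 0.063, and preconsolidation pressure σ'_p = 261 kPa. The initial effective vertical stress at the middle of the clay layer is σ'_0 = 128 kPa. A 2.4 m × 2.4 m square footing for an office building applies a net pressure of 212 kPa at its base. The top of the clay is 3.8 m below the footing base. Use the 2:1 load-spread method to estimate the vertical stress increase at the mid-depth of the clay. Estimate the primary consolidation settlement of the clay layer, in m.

S_c ≈ 0.00461 m

Mid-depth of clay below the footing base: z = 3.8 + 2.4/2 = 5 m.
Stress increase at mid-clay by the 2:1 spreading method:
Δσ = qBL/((B+z)(L+z)) = 212×2.4×2.4/((2.4+5)(2.4+5)) = 22.299 kPa
Final effective stress: σ'_f = 128 + 22.299 = 150.3 kPa.
σ'_f = 150.3 ≤ σ'_p = 261 kPa, so the clay remains overconsolidated and only the recompression index applies:
S_c = C_r·H/(1+e₀)·log₁₀(σ'_f/σ'_0) = 0.063×2.4/2.29×log₁₀(150.3/128)
    = 0.066024 × 0.069749 = 0.004605 m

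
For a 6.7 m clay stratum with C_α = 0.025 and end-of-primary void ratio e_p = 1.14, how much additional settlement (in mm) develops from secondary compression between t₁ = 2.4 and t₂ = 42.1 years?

Secondary compression: S_s = C_α·H/(1+e_p)·log₁₀(t₂/t₁)
S_s = 0.025×6.7/(1+1.14)×log₁₀(42.1/2.4)
    = 0.07827 × 1.244 = 0.09737 m

S_s ≈ 97.4 mm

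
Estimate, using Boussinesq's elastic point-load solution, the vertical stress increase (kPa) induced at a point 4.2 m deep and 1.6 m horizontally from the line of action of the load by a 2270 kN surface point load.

Δσ_z ≈ 43.8 kPa

Boussinesq vertical stress below a point load on an elastic half-space:
Δσ_z = 3P/(2πz²) · [1 + (r/z)²]^(−5/2)
r/z = 1.6/4.2 = 0.38095; [1+(r/z)²]^(−5/2) = 0.71264.
Δσ_z = 3×2270/(2π×4.2²) × 0.71264 = 61.442 × 0.71264 = 43.79 kPa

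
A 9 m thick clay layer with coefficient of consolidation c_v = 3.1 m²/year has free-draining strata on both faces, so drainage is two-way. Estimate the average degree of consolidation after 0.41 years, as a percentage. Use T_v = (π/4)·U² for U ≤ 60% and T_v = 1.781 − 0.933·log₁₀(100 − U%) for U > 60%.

U ≈ 28.3 %

Drainage path length: H_d = H/2 = 4.5 m (double drainage).
T_v = c_v·t/H_d² = 3.1×0.41/4.5² = 0.062765.
T_v = 0.062765 corresponds to the U ≤ 60% branch:
U = √(4T_v/π) = 0.2827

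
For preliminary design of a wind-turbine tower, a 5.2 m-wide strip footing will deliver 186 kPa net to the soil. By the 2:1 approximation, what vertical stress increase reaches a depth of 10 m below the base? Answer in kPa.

Δσ_z ≈ 63.6 kPa

By the 2:1 method the load spreads at 1 horizontal : 2 vertical, so at depth z the loaded area has grown by z in each plan dimension:
Δσ = qB/(B+z) = 186×5.2/(5.2+10) = 63.632 kPa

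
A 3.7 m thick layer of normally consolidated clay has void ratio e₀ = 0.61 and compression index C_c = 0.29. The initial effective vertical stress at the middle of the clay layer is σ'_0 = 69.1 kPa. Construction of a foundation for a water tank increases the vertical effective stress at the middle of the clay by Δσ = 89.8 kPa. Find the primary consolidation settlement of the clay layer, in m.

Final effective stress: σ'_f = σ'_0 + Δσ = 69.1 + 89.8 = 158.9 kPa.
Normally consolidated clay, so the full stress increment lies on the virgin compression line:
S_c = C_c·H/(1+e₀)·log₁₀(σ'_f/σ'_0) = 0.29×3.7/(1+0.61)×log₁₀(158.9/69.1)
    = 0.66646 × 0.36165 = 0.241 m

S_c ≈ 0.241 m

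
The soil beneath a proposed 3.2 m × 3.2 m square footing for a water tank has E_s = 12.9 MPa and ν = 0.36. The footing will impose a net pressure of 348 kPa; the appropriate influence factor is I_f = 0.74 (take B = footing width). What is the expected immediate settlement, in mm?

Immediate (elastic) settlement: S_e = q·B·(1−ν²)/E_s · I_f.
E_s = 12.9 MPa = 12900 kPa.
S_e = 348 × 3.2 × (1 − 0.36²) / 12900 × 0.74
    = 348 × 3.2 × 0.8704 / 12900 × 0.74
    = 0.0556 m = 55.6 mm

S_e ≈ 55.6 mm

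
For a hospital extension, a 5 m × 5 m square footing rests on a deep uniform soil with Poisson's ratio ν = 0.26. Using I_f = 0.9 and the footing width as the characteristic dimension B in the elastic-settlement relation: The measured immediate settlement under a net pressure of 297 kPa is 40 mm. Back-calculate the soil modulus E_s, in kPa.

E_s ≈ 31200 kPa

S_e = q·B·(1−ν²)/E_s · I_f  ⇒  E_s = q·B·(1−ν²)·I_f / S_e.
E_s = 297 × 5 × 0.9324 × 0.9 / 0.04 = 31150 kPa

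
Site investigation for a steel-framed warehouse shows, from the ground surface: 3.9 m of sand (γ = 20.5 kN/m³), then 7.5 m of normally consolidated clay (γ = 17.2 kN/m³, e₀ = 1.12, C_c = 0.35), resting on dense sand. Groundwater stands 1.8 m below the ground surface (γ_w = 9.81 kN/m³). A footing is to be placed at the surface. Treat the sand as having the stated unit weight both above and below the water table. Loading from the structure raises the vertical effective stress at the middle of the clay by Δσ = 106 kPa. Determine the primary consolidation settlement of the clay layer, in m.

Mid-depth of clay below the ground surface: z = 3.9 + 7.5/2 = 7.65 m.
Total vertical stress at mid-clay: σ_v = 20.5×3.9 + 17.2×3.75 = 144.45 kPa.
Pore pressure: u = 9.81×(7.65 − 1.8) = 57.389 kPa.
Initial effective stress: σ'_0 = σ_v − u = 144.45 − 57.389 = 87.061 kPa.
Final effective stress: σ'_f = σ'_0 + Δσ = 87.061 + 106 = 193.06 kPa.
Normally consolidated clay, so the full stress increment lies on the virgin compression line:
S_c = C_c·H/(1+e₀)·log₁₀(σ'_f/σ'_0) = 0.35×7.5/(1+1.12)×log₁₀(193.06/87.061)
    = 1.2382 × 0.34587 = 0.4283 m

S_c ≈ 0.428 m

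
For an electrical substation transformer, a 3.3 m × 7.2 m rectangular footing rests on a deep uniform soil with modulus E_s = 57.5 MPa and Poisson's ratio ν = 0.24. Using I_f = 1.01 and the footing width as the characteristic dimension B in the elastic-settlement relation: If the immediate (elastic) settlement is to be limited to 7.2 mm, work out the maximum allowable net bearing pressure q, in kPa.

q ≈ 132 kPa

E_s = 57.5 MPa = 57500 kPa.
S_e = q·B·(1−ν²)/E_s · I_f  ⇒  q = S_e·E_s / (B·(1−ν²)·I_f).
q = 0.0072 × 57500 / (3.3 × 0.9424 × 1.01) = 131.8 kPa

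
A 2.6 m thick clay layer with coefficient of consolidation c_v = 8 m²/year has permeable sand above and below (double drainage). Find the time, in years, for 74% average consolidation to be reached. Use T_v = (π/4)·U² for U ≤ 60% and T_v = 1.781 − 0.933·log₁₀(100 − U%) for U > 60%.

Drainage path length: H_d = H/2 = 1.3 m (double drainage).
U > 60%: T_v = 1.781 − 0.933·log₁₀(100 − 74) = 0.46083.
t = T_v·H_d²/c_v = 0.46083×1.3²/8 = 0.09735 years.

t ≈ 0.0974 years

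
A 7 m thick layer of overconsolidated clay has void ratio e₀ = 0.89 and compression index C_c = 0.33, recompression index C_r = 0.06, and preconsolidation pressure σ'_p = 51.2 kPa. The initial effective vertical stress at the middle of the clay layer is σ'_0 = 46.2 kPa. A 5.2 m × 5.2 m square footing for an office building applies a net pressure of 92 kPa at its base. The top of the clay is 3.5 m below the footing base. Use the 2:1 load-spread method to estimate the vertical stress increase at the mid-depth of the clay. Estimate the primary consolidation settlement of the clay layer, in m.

Mid-depth of clay below the footing base: z = 3.5 + 7/2 = 7 m.
Stress increase at mid-clay by the 2:1 spreading method:
Δσ = qBL/((B+z)(L+z)) = 92×5.2×5.2/((5.2+7)(5.2+7)) = 16.714 kPa
Final effective stress: σ'_f = 46.2 + 16.714 = 62.914 kPa.
σ'_f = 62.914 > σ'_p = 51.2 kPa, so the stress path crosses the preconsolidation pressure — recompression up to σ'_p, then virgin compression beyond:
S_c = H/(1+e₀)·[C_r·log₁₀(σ'_p/σ'_0) + C_c·log₁₀(σ'_f/σ'_p)]
    = 7/1.89 × [0.06×log₁₀(51.2/46.2) + 0.33×log₁₀(62.914/51.2)]
    = 3.7037 × [0.0026777 + 0.029528] = 0.1193 m

S_c ≈ 0.119 m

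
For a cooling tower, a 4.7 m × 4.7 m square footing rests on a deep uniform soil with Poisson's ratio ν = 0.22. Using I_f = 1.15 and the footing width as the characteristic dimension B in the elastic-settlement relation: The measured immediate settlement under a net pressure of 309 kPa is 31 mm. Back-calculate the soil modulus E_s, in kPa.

S_e = q·B·(1−ν²)/E_s · I_f  ⇒  E_s = q·B·(1−ν²)·I_f / S_e.
E_s = 309 × 4.7 × 0.9516 × 1.15 / 0.031 = 51270 kPa

E_s ≈ 51300 kPa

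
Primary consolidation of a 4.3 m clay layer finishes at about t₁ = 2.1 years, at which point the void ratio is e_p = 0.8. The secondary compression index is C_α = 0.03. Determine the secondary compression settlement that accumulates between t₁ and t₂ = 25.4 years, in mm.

Secondary compression: S_s = C_α·H/(1+e_p)·log₁₀(t₂/t₁)
S_s = 0.03×4.3/(1+0.8)×log₁₀(25.4/2.1)
    = 0.07167 × 1.083 = 0.07759 m

S_s ≈ 77.6 mm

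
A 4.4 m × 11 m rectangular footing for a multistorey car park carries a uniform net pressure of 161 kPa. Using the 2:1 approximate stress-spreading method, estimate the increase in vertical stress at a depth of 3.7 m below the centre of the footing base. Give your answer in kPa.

Δσ_z ≈ 65.4 kPa

By the 2:1 method the load spreads at 1 horizontal : 2 vertical, so at depth z the loaded area has grown by z in each plan dimension:
Δσ = qBL/((B+z)(L+z)) = 161×4.4×11/((4.4+3.7)(11+3.7)) = 65.444 kPa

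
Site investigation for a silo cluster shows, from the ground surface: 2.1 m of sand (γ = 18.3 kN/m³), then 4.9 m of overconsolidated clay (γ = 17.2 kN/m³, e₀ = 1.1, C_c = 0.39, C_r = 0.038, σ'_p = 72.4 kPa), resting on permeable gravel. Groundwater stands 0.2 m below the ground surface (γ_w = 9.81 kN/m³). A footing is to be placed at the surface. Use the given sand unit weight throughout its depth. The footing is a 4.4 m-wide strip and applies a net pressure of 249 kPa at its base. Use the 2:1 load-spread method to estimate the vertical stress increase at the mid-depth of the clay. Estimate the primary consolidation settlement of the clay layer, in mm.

Mid-depth of clay below the ground surface: z = 2.1 + 4.9/2 = 4.55 m.
Total vertical stress at mid-clay: σ_v = 18.3×2.1 + 17.2×2.45 = 80.57 kPa.
Pore pressure: u = 9.81×(4.55 − 0.2) = 42.673 kPa.
Initial effective stress: σ'_0 = σ_v − u = 80.57 − 42.673 = 37.897 kPa.
Stress increase at mid-clay by the 2:1 spreading method:
Δσ = qB/(B+z) = 249×4.4/(4.4+4.55) = 122.41 kPa
Final effective stress: σ'_f = 37.897 + 122.41 = 160.31 kPa.
σ'_f = 160.31 > σ'_p = 72.4 kPa, so the stress path crosses the preconsolidation pressure — recompression up to σ'_p, then virgin compression beyond:
S_c = H/(1+e₀)·[C_r·log₁₀(σ'_p/σ'_0) + C_c·log₁₀(σ'_f/σ'_p)]
    = 4.9/2.1 × [0.038×log₁₀(72.4/37.897) + 0.39×log₁₀(160.31/72.4)]
    = 2.3333 × [0.010683 + 0.13464] = 0.3391 m

S_c ≈ 339 mm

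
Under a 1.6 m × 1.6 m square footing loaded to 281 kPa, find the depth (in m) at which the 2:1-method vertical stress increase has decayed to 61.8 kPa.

z ≈ 1.81 m

2:1 spreading — at depth z the loaded area has grown by z in each plan dimension:
qB²/(B+z)² = Δσ_z ⇒ z = B(√(q/Δσ_z) − 1) = 1.6×(√(281/61.8) − 1) = 1.812 m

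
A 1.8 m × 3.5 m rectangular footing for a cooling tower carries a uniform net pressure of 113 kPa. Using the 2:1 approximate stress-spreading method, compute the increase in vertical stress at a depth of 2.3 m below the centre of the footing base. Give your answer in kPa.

By the 2:1 method the load spreads at 1 horizontal : 2 vertical, so at depth z the loaded area has grown by z in each plan dimension:
Δσ = qBL/((B+z)(L+z)) = 113×1.8×3.5/((1.8+2.3)(3.5+2.3)) = 29.937 kPa

Δσ_z ≈ 29.9 kPa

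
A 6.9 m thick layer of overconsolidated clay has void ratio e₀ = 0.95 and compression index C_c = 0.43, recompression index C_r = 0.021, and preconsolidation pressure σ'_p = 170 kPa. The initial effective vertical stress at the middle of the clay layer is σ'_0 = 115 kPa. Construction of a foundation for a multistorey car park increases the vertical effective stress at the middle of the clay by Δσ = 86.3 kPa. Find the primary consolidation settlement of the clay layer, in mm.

S_c ≈ 124 mm

Final effective stress: σ'_f = 115 + 86.3 = 201.3 kPa.
σ'_f = 201.3 > σ'_p = 170 kPa, so the stress path crosses the preconsolidation pressure — recompression up to σ'_p, then virgin compression beyond:
S_c = H/(1+e₀)·[C_r·log₁₀(σ'_p/σ'_0) + C_c·log₁₀(σ'_f/σ'_p)]
    = 6.9/1.95 × [0.021×log₁₀(170/115) + 0.43×log₁₀(201.3/170)]
    = 3.5385 × [0.0035648 + 0.03156] = 0.1243 m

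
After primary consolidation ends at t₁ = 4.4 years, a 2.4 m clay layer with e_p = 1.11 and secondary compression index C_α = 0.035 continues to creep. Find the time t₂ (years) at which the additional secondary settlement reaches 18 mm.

S_s = C_α·H/(1+e_p)·log₁₀(t₂/t₁) ⇒ log₁₀(t₂/t₁) = S_s·(1+e_p)/(C_α·H).
log₁₀(t₂/t₁) = 0.018 × (1+1.11) / (0.035×2.4) = 0.4521
t₂ = t₁ × 10^0.4521 = 4.4 × 2.832 = 12.46 years

t₂ ≈ 12.5 years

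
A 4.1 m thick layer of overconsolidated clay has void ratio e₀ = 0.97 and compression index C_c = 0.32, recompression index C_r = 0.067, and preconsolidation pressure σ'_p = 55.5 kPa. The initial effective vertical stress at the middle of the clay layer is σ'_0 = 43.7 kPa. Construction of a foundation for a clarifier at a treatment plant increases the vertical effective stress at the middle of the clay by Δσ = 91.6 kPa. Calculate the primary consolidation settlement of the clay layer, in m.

S_c ≈ 0.272 m

Final effective stress: σ'_f = 43.7 + 91.6 = 135.3 kPa.
σ'_f = 135.3 > σ'_p = 55.5 kPa, so the stress path crosses the preconsolidation pressure — recompression up to σ'_p, then virgin compression beyond:
S_c = H/(1+e₀)·[C_r·log₁₀(σ'_p/σ'_0) + C_c·log₁₀(σ'_f/σ'_p)]
    = 4.1/1.97 × [0.067×log₁₀(55.5/43.7) + 0.32×log₁₀(135.3/55.5)]
    = 2.0812 × [0.0069554 + 0.12384] = 0.2722 m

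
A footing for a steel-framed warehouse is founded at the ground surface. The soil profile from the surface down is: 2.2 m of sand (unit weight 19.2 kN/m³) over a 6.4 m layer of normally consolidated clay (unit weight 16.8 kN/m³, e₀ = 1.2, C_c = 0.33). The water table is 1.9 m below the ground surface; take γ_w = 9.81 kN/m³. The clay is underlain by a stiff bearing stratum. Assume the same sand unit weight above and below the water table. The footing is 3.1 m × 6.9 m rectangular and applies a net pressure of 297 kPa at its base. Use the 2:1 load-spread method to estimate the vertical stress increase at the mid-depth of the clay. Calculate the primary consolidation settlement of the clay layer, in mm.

Mid-depth of clay below the ground surface: z = 2.2 + 6.4/2 = 5.4 m.
Total vertical stress at mid-clay: σ_v = 19.2×2.2 + 16.8×3.2 = 96 kPa.
Pore pressure: u = 9.81×(5.4 − 1.9) = 34.335 kPa.
Initial effective stress: σ'_0 = σ_v − u = 96 − 34.335 = 61.665 kPa.
Stress increase at mid-clay by the 2:1 spreading method:
Δσ = qBL/((B+z)(L+z)) = 297×3.1×6.9/((3.1+5.4)(6.9+5.4)) = 60.764 kPa
Final effective stress: σ'_f = σ'_0 + Δσ = 61.665 + 60.764 = 122.43 kPa.
Normally consolidated clay, so the full stress increment lies on the virgin compression line:
S_c = C_c·H/(1+e₀)·log₁₀(σ'_f/σ'_0) = 0.33×6.4/(1+1.2)×log₁₀(122.43/61.665)
    = 0.96 × 0.29785 = 0.2859 m

S_c ≈ 286 mm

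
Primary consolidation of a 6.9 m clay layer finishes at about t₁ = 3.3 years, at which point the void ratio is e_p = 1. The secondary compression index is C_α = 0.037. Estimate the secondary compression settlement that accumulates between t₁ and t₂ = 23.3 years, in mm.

Secondary compression: S_s = C_α·H/(1+e_p)·log₁₀(t₂/t₁)
S_s = 0.037×6.9/(1+1)×log₁₀(23.3/3.3)
    = 0.1277 × 0.8488 = 0.1084 m

S_s ≈ 108 mm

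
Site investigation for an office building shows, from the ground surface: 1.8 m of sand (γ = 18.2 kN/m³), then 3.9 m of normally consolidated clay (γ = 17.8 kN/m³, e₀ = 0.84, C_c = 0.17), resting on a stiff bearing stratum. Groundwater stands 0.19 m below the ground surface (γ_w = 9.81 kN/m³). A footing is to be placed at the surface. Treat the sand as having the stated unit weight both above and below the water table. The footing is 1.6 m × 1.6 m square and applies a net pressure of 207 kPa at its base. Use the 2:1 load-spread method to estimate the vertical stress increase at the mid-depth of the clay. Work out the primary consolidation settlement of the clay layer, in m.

S_c ≈ 0.0705 m

Mid-depth of clay below the ground surface: z = 1.8 + 3.9/2 = 3.75 m.
Total vertical stress at mid-clay: σ_v = 18.2×1.8 + 17.8×1.95 = 67.47 kPa.
Pore pressure: u = 9.81×(3.75 − 0.19) = 34.924 kPa.
Initial effective stress: σ'_0 = σ_v − u = 67.47 − 34.924 = 32.546 kPa.
Stress increase at mid-clay by the 2:1 spreading method:
Δσ = qBL/((B+z)(L+z)) = 207×1.6×1.6/((1.6+3.75)(1.6+3.75)) = 18.514 kPa
Final effective stress: σ'_f = σ'_0 + Δσ = 32.546 + 18.514 = 51.06 kPa.
Normally consolidated clay, so the full stress increment lies on the virgin compression line:
S_c = C_c·H/(1+e₀)·log₁₀(σ'_f/σ'_0) = 0.17×3.9/(1+0.84)×log₁₀(51.06/32.546)
    = 0.36033 × 0.19558 = 0.07047 m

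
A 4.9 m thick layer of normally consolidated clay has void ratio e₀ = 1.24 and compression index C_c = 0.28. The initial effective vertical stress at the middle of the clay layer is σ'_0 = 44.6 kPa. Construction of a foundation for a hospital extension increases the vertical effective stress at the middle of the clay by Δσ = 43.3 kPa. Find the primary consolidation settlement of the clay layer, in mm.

S_c ≈ 180 mm

Final effective stress: σ'_f = σ'_0 + Δσ = 44.6 + 43.3 = 87.9 kPa.
Normally consolidated clay, so the full stress increment lies on the virgin compression line:
S_c = C_c·H/(1+e₀)·log₁₀(σ'_f/σ'_0) = 0.28×4.9/(1+1.24)×log₁₀(87.9/44.6)
    = 0.6125 × 0.29465 = 0.1805 m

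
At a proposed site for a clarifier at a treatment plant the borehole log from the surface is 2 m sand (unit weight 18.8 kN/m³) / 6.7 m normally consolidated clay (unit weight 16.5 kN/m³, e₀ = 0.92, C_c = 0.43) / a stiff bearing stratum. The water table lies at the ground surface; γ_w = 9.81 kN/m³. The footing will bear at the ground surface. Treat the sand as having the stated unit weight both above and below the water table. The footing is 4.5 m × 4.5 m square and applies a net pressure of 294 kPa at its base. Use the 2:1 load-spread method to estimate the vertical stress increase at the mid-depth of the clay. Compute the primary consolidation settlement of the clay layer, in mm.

S_c ≈ 602 mm

Mid-depth of clay below the ground surface: z = 2 + 6.7/2 = 5.35 m.
Total vertical stress at mid-clay: σ_v = 18.8×2 + 16.5×3.35 = 92.875 kPa.
Pore pressure: u = 9.81×(5.35 − 0) = 52.483 kPa.
Initial effective stress: σ'_0 = σ_v − u = 92.875 − 52.483 = 40.392 kPa.
Stress increase at mid-clay by the 2:1 spreading method:
Δσ = qBL/((B+z)(L+z)) = 294×4.5×4.5/((4.5+5.35)(4.5+5.35)) = 61.362 kPa
Final effective stress: σ'_f = σ'_0 + Δσ = 40.392 + 61.362 = 101.75 kPa.
Normally consolidated clay, so the full stress increment lies on the virgin compression line:
S_c = C_c·H/(1+e₀)·log₁₀(σ'_f/σ'_0) = 0.43×6.7/(1+0.92)×log₁₀(101.75/40.392)
    = 1.5005 × 0.40124 = 0.6021 m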